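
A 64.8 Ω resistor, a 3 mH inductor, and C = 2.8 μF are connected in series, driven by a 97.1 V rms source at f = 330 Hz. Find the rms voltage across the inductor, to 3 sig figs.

3.39 V

ω = 2πf = 2073 rad/s
X_L = ωL = 6.22 Ω
X_C = 1/(ωC) = 172 Ω
Net reactance X = X_L − X_C = -166 Ω
Z = 64.8 − j166 Ω
|Z| = √(64.8² + 166²) = 178 Ω
I = V/|Z| = 545 mA
V_L = I·|Z_L| = 0.545 × 6.22 = 3.39 V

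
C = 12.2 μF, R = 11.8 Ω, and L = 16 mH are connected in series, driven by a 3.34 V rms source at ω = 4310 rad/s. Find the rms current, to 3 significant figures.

65.1 mA

X_L = ωL = 69.0 Ω
X_C = 1/(ωC) = 19.0 Ω
Net reactance X = X_L − X_C = 49.9 Ω
Z = 11.8 + j49.9 Ω
|Z| = √(11.8² + 49.9²) = 51.3 Ω
I = V/|Z| = 3.34/51.3 = 65.1 mA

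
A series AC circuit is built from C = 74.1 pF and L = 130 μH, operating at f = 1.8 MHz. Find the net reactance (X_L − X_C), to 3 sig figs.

277 Ω

ω = 2πf = 1.131e+07 rad/s
X_L = ωL = 1470 Ω
X_C = 1/(ωC) = 1190 Ω
X = 1470 − 1190 = 277 Ω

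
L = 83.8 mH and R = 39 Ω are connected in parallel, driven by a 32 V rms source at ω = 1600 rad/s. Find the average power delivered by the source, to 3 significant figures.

X_L = ωL = 134 Ω
Parallel: admittances add. Y = 1/R + 1/(jωL)
Y = (0.0256 − j0.00746) S
|Y| = 0.0267 S → |Z| = 1/|Y| = 37.4 Ω, ∠Z = −∠Y = 16.2°
I = V/|Z| = 855 mA
P = VI cos φ = 32 × 0.855 × cos(16.2°) = 26.3 W

26.3 W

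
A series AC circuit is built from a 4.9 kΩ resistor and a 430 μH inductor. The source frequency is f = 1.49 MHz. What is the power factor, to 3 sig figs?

ω = 2πf = 9.362e+06 rad/s
X_L = ωL = 4030 Ω
Z = 4900 + j4030 Ω
|Z| = √(4900² + 4030²) = 6340 Ω
∠Z = arctan(4030/4900) = 39.4°
cos φ = cos(39.4°) = 0.773

0.773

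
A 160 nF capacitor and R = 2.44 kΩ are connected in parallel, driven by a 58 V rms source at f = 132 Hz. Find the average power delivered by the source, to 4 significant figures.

ω = 2πf = 829.4 rad/s
X_C = 1/(ωC) = 7536 Ω
Parallel: admittances add. Y = 1/R + jωC
Y = (0.0004098 + j0.0001327) S
|Y| = 0.0004308 S → |Z| = 1/|Y| = 2321 Ω, ∠Z = −∠Y = -17.94°
I = V/|Z| = 24.99 mA
P = VI cos φ = 58 × 0.02499 × cos(-17.94°) = 1.379 W

1.379 W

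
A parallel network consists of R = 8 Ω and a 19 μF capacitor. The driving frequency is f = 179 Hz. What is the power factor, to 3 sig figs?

0.986

ω = 2πf = 1125 rad/s
X_C = 1/(ωC) = 46.8 Ω
Parallel: admittances add. Y = 1/R + jωC
Y = (0.125 + j0.0214) S
|Y| = 0.127 S → |Z| = 1/|Y| = 7.89 Ω, ∠Z = −∠Y = -9.70°
cos φ = cos(-9.70°) = 0.986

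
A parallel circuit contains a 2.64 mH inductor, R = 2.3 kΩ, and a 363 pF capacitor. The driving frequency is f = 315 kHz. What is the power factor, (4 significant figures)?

0.6363

ω = 2πf = 1.979e+06 rad/s
X_L = ωL = 5225 Ω
X_C = 1/(ωC) = 1392 Ω
Parallel: admittances add. Y = 1/R + 1/(jωL) + jωC
Y = (0.0004348 + j0.0005271) S
|Y| = 0.0006833 S → |Z| = 1/|Y| = 1464 Ω, ∠Z = −∠Y = -50.48°
cos φ = cos(-50.48°) = 0.6363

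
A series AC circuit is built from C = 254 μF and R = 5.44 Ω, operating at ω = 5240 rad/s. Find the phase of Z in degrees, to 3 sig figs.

-7.86°

X_C = 1/(ωC) = 0.751 Ω
Z = 5.44 − j0.751 Ω
|Z| = √(5.44² + 0.751²) = 5.49 Ω
∠Z = arctan(-0.751/5.44) = -7.86°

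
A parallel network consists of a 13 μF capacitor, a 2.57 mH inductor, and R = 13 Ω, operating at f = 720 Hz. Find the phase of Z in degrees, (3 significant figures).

ω = 2πf = 4524 rad/s
X_L = ωL = 11.6 Ω
X_C = 1/(ωC) = 17.0 Ω
Parallel: admittances add. Y = 1/R + 1/(jωL) + jωC
Y = (0.0769 − j0.0272) S
|Y| = 0.0816 S → |Z| = 1/|Y| = 12.3 Ω, ∠Z = −∠Y = 19.5°

19.5°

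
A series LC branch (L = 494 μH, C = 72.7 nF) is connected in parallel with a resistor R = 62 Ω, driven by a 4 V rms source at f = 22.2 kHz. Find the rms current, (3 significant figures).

ω = 2πf = 139500 rad/s
X_L = ωL = 68.9 Ω
X_C = 1/(ωC) = 98.6 Ω
Branch 1: Z₁ = R = 62.0 Ω
Branch 2 (series LC): Z₂ = j(X_L − X_C) = −j29.7 Ω
Parallel: Z = Z₁Z₂/(Z₁+Z₂), |Z| = 26.8 Ω, ∠Z = -64.4°
I = V/|Z| = 4/26.8 = 149 mA

149 mA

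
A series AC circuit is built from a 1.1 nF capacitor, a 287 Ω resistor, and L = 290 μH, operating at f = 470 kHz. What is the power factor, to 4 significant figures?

0.4636

ω = 2πf = 2.953e+06 rad/s
X_L = ωL = 856.4 Ω
X_C = 1/(ωC) = 307.8 Ω
Net reactance X = X_L − X_C = 548.6 Ω
Z = 287.0 + j548.6 Ω
|Z| = √(287.0² + 548.6²) = 619.1 Ω
∠Z = arctan(548.6/287.0) = 62.38°
cos φ = cos(62.38°) = 0.4636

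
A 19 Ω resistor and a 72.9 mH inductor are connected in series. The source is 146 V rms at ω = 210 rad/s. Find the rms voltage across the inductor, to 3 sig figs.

91.6 V

X_L = ωL = 15.3 Ω
Z = 19.0 + j15.3 Ω
|Z| = √(19.0² + 15.3²) = 24.4 Ω
I = V/|Z| = 5.98 A
V_L = I·|Z_L| = 5.98 × 15.3 = 91.6 V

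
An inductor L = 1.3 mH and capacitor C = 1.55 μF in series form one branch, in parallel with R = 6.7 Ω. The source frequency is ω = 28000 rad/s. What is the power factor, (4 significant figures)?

0.8939

X_L = ωL = 36.40 Ω
X_C = 1/(ωC) = 23.04 Ω
Branch 1: Z₁ = R = 6.700 Ω
Branch 2 (series LC): Z₂ = j(X_L − X_C) = j13.36 Ω
Parallel: Z = Z₁Z₂/(Z₁+Z₂), |Z| = 5.989 Ω, ∠Z = 26.64°
cos φ = cos(26.64°) = 0.8939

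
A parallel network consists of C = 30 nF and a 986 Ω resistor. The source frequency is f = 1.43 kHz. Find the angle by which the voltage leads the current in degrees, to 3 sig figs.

-14.9°

ω = 2πf = 8985 rad/s
X_C = 1/(ωC) = 3710 Ω
Parallel: admittances add. Y = 1/R + jωC
Y = (0.00101 + j0.000270) S
|Y| = 0.00105 S → |Z| = 1/|Y| = 953 Ω, ∠Z = −∠Y = -14.9°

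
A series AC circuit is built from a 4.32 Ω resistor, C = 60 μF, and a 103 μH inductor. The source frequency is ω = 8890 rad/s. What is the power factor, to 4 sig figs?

X_L = ωL = 0.9157 Ω
X_C = 1/(ωC) = 1.875 Ω
Net reactance X = X_L − X_C = -0.9591 Ω
Z = 4.320 − j0.9591 Ω
|Z| = √(4.320² + 0.9591²) = 4.425 Ω
∠Z = arctan(-0.9591/4.320) = -12.52°
cos φ = cos(-12.52°) = 0.9762

0.9762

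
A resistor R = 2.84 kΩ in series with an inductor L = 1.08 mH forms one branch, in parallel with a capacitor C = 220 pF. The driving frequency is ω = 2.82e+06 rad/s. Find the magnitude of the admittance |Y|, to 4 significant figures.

474.0 μS

X_L = ωL = 3046 Ω
X_C = 1/(ωC) = 1612 Ω
Branch 1 (R+jX_L): Z₁ = 2840 + j3046 Ω, |Z₁| = 4164 Ω
Branch 2 (−jX_C): Z₂ = −j1612 Ω
Parallel: Z = Z₁Z₂/(Z₁+Z₂), |Z| = 2110 Ω, ∠Z = -69.79°
|Y| = 1/|Z| = 474.0 μS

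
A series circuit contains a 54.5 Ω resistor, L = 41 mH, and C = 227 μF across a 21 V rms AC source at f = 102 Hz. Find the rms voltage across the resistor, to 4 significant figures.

19.78 V

ω = 2πf = 640.9 rad/s
X_L = ωL = 26.28 Ω
X_C = 1/(ωC) = 6.874 Ω
Net reactance X = X_L − X_C = 19.40 Ω
Z = 54.50 + j19.40 Ω
|Z| = √(54.50² + 19.40²) = 57.85 Ω
I = V/|Z| = 363.0 mA
V_R = I·|Z_R| = 0.3630 × 54.50 = 19.78 V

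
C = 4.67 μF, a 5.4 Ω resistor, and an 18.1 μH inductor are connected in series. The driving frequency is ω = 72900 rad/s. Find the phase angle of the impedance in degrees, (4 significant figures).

X_L = ωL = 1.319 Ω
X_C = 1/(ωC) = 2.937 Ω
Net reactance X = X_L − X_C = -1.618 Ω
Z = 5.400 − j1.618 Ω
|Z| = √(5.400² + 1.618²) = 5.637 Ω
∠Z = arctan(-1.618/5.400) = -16.68°

-16.68°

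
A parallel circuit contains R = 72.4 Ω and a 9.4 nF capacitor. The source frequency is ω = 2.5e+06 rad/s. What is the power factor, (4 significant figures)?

0.5067

X_C = 1/(ωC) = 42.55 Ω
Parallel: admittances add. Y = 1/R + jωC
Y = (0.01381 + j0.02350) S
|Y| = 0.02726 S → |Z| = 1/|Y| = 36.69 Ω, ∠Z = −∠Y = -59.56°
cos φ = cos(-59.56°) = 0.5067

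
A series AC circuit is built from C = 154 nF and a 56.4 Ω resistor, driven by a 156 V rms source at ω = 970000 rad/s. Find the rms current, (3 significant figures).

X_C = 1/(ωC) = 6.69 Ω
Z = 56.4 − j6.69 Ω
|Z| = √(56.4² + 6.69²) = 56.8 Ω
I = V/|Z| = 156/56.8 = 2.75 A

2.75 A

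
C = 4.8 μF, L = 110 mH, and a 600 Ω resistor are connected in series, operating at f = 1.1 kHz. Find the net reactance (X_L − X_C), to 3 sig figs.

730 Ω

ω = 2πf = 6912 rad/s
X_L = ωL = 760 Ω
X_C = 1/(ωC) = 30.1 Ω
X = 760 − 30.1 = 730 Ω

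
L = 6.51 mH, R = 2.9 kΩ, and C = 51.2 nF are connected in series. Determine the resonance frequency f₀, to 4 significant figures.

8.718 kHz

ω₀ = 1/√(LC) = 1/√(0.00651 × 5.12e-08) = 54770 rad/s
f₀ = ω₀/(2π) = 8.718 kHz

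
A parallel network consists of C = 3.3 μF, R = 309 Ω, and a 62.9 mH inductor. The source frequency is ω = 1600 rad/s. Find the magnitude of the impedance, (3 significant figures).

176 Ω

X_L = ωL = 101 Ω
X_C = 1/(ωC) = 189 Ω
Parallel: admittances add. Y = 1/R + 1/(jωL) + jωC
Y = (0.00324 − j0.00466) S
|Y| = 0.00567 S → |Z| = 1/|Y| = 176 Ω, ∠Z = −∠Y = 55.2°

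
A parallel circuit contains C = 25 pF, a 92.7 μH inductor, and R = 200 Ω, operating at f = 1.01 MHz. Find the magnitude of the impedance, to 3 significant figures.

191 Ω

ω = 2πf = 6.346e+06 rad/s
X_L = ωL = 588 Ω
X_C = 1/(ωC) = 6300 Ω
Parallel: admittances add. Y = 1/R + 1/(jωL) + jωC
Y = (0.00500 − j0.00154) S
|Y| = 0.00523 S → |Z| = 1/|Y| = 191 Ω, ∠Z = −∠Y = 17.1°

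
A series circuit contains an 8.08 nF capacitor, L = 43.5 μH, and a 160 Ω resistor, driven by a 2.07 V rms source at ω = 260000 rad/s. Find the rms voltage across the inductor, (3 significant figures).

0.0476 V

X_L = ωL = 11.3 Ω
X_C = 1/(ωC) = 476 Ω
Net reactance X = X_L − X_C = -465 Ω
Z = 160 − j465 Ω
|Z| = √(160² + 465²) = 491 Ω
I = V/|Z| = 4.21 mA
V_L = I·|Z_L| = 0.00421 × 11.3 = 0.0476 V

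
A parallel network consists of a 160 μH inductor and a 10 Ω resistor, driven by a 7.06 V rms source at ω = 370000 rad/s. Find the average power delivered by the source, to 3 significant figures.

X_L = ωL = 59.2 Ω
Parallel: admittances add. Y = 1/R + 1/(jωL)
Y = (0.100 − j0.0169) S
|Y| = 0.101 S → |Z| = 1/|Y| = 9.86 Ω, ∠Z = −∠Y = 9.59°
I = V/|Z| = 716 mA
P = VI cos φ = 7.06 × 0.716 × cos(9.59°) = 4.98 W

4.98 W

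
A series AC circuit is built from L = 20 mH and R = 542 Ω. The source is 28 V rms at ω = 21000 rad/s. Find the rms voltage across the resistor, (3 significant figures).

X_L = ωL = 420 Ω
Z = 542 + j420 Ω
|Z| = √(542² + 420²) = 686 Ω
I = V/|Z| = 40.8 mA
V_R = I·|Z_R| = 0.0408 × 542 = 22.1 V

22.1 V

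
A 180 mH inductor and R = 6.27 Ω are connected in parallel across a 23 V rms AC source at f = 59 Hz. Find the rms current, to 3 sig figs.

ω = 2πf = 370.7 rad/s
X_L = ωL = 66.7 Ω
Parallel: admittances add. Y = 1/R + 1/(jωL)
Y = (0.159 − j0.0150) S
|Y| = 0.160 S → |Z| = 1/|Y| = 6.24 Ω, ∠Z = −∠Y = 5.37°
I = V/|Z| = 23/6.24 = 3.68 A

3.68 A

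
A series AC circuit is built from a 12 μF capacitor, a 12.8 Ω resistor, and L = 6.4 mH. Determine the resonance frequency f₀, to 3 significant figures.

ω₀ = 1/√(LC) = 1/√(0.0064 × 1.2e-05) = 3608 rad/s
f₀ = ω₀/(2π) = 574 Hz

574 Hz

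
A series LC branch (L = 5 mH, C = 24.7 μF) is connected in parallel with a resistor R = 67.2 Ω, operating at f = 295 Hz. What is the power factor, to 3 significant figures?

0.184

ω = 2πf = 1854 rad/s
X_L = ωL = 9.27 Ω
X_C = 1/(ωC) = 21.8 Ω
Branch 1: Z₁ = R = 67.2 Ω
Branch 2 (series LC): Z₂ = j(X_L − X_C) = −j12.6 Ω
Parallel: Z = Z₁Z₂/(Z₁+Z₂), |Z| = 12.4 Ω, ∠Z = -79.4°
cos φ = cos(-79.4°) = 0.184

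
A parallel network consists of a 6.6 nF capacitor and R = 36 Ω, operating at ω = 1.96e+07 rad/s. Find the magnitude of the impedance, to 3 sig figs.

X_C = 1/(ωC) = 7.73 Ω
Parallel: admittances add. Y = 1/R + jωC
Y = (0.0278 + j0.129) S
|Y| = 0.132 S → |Z| = 1/|Y| = 7.56 Ω, ∠Z = −∠Y = -77.9°

7.56 Ω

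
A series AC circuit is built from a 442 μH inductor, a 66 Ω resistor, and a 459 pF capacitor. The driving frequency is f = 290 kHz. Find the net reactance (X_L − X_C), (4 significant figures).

-390.3 Ω

ω = 2πf = 1.822e+06 rad/s
X_L = ωL = 805.4 Ω
X_C = 1/(ωC) = 1196 Ω
X = 805.4 − 1196 = -390.3 Ω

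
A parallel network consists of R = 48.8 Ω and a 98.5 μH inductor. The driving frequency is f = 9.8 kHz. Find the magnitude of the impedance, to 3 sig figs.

ω = 2πf = 61580 rad/s
X_L = ωL = 6.07 Ω
Parallel: admittances add. Y = 1/R + 1/(jωL)
Y = (0.0205 − j0.165) S
|Y| = 0.166 S → |Z| = 1/|Y| = 6.02 Ω, ∠Z = −∠Y = 82.9°

6.02 Ω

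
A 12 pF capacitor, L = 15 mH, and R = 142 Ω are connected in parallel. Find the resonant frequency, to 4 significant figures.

375.1 kHz

ω₀ = 1/√(LC) = 1/√(0.015 × 1.2e-11) = 2.357e+06 rad/s
f₀ = ω₀/(2π) = 375.1 kHz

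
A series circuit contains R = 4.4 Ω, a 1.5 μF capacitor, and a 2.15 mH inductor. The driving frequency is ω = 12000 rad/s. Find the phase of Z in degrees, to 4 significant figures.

X_L = ωL = 25.80 Ω
X_C = 1/(ωC) = 55.56 Ω
Net reactance X = X_L − X_C = -29.76 Ω
Z = 4.400 − j29.76 Ω
|Z| = √(4.400² + 29.76²) = 30.08 Ω
∠Z = arctan(-29.76/4.400) = -81.59°

-81.59°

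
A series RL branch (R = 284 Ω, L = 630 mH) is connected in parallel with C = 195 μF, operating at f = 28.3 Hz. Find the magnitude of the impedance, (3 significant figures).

ω = 2πf = 177.8 rad/s
X_L = ωL = 112 Ω
X_C = 1/(ωC) = 28.8 Ω
Branch 1 (R+jX_L): Z₁ = 284 + j112 Ω, |Z₁| = 305 Ω
Branch 2 (−jX_C): Z₂ = −j28.8 Ω
Parallel: Z = Z₁Z₂/(Z₁+Z₂), |Z| = 29.8 Ω, ∠Z = -84.8°

29.8 Ω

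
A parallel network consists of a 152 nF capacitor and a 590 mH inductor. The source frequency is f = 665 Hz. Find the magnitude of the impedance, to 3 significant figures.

ω = 2πf = 4178 rad/s
X_L = ωL = 2470 Ω
X_C = 1/(ωC) = 1570 Ω
Parallel: admittances add. Y = 1/(jωL) + jωC
Y = (0 + j0.000229) S
|Y| = 0.000229 S → |Z| = 1/|Y| = 4360 Ω, ∠Z = −∠Y = -90.0°

4360 Ω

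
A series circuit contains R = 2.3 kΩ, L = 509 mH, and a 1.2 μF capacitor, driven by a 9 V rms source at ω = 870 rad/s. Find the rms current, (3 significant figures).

3.82 mA

X_L = ωL = 443 Ω
X_C = 1/(ωC) = 958 Ω
Net reactance X = X_L − X_C = -515 Ω
Z = 2300 − j515 Ω
|Z| = √(2300² + 515²) = 2360 Ω
I = V/|Z| = 9/2360 = 3.82 mA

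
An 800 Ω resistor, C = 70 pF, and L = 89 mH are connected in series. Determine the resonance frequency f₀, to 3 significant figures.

63.8 kHz

ω₀ = 1/√(LC) = 1/√(0.089 × 7e-11) = 400600 rad/s
f₀ = ω₀/(2π) = 63.8 kHz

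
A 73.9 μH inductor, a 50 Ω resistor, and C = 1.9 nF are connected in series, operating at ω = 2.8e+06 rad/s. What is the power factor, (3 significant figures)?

X_L = ωL = 207 Ω
X_C = 1/(ωC) = 188 Ω
Net reactance X = X_L − X_C = 19.0 Ω
Z = 50.0 + j19.0 Ω
|Z| = √(50.0² + 19.0²) = 53.5 Ω
∠Z = arctan(19.0/50.0) = 20.8°
cos φ = cos(20.8°) = 0.935

0.935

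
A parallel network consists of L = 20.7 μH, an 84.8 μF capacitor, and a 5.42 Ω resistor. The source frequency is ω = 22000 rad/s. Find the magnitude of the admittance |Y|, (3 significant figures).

X_L = ωL = 0.455 Ω
X_C = 1/(ωC) = 0.536 Ω
Parallel: admittances add. Y = 1/R + 1/(jωL) + jωC
Y = (0.185 − j0.330) S
|Y| = 0.378 S → |Z| = 1/|Y| = 2.64 Ω, ∠Z = −∠Y = 60.8°

378 mS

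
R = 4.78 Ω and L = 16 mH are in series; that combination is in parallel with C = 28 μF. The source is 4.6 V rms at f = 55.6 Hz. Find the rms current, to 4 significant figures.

ω = 2πf = 349.3 rad/s
X_L = ωL = 5.590 Ω
X_C = 1/(ωC) = 102.2 Ω
Branch 1 (R+jX_L): Z₁ = 4.780 + j5.590 Ω, |Z₁| = 7.355 Ω
Branch 2 (−jX_C): Z₂ = −j102.2 Ω
Parallel: Z = Z₁Z₂/(Z₁+Z₂), |Z| = 7.771 Ω, ∠Z = 46.63°
I = V/|Z| = 4.6/7.771 = 592.0 mA

592.0 mA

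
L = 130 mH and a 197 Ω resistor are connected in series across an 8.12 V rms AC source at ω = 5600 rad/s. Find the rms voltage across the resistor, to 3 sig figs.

2.12 V

X_L = ωL = 728 Ω
Z = 197 + j728 Ω
|Z| = √(197² + 728²) = 754 Ω
I = V/|Z| = 10.8 mA
V_R = I·|Z_R| = 0.0108 × 197 = 2.12 V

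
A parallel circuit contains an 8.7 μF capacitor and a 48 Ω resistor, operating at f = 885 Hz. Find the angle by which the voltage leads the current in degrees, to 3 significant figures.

ω = 2πf = 5561 rad/s
X_C = 1/(ωC) = 20.7 Ω
Parallel: admittances add. Y = 1/R + jωC
Y = (0.0208 + j0.0484) S
|Y| = 0.0527 S → |Z| = 1/|Y| = 19.0 Ω, ∠Z = −∠Y = -66.7°

-66.7°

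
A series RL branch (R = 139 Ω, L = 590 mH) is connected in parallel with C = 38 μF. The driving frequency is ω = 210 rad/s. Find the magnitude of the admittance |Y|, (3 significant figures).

X_L = ωL = 124 Ω
X_C = 1/(ωC) = 125 Ω
Branch 1 (R+jX_L): Z₁ = 139 + j124 Ω, |Z₁| = 186 Ω
Branch 2 (−jX_C): Z₂ = −j125 Ω
Parallel: Z = Z₁Z₂/(Z₁+Z₂), |Z| = 168 Ω, ∠Z = -47.7°
|Y| = 1/|Z| = 5.96 mS

5.96 mS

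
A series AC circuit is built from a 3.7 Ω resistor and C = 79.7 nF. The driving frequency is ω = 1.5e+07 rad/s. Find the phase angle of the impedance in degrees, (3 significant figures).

X_C = 1/(ωC) = 0.836 Ω
Z = 3.70 − j0.836 Ω
|Z| = √(3.70² + 0.836²) = 3.79 Ω
∠Z = arctan(-0.836/3.70) = -12.7°

-12.7°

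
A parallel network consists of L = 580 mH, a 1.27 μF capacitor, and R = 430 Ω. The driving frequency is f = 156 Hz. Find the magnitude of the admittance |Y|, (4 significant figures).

2.382 mS

ω = 2πf = 980.2 rad/s
X_L = ωL = 568.5 Ω
X_C = 1/(ωC) = 803.3 Ω
Parallel: admittances add. Y = 1/R + 1/(jωL) + jωC
Y = (0.002326 − j0.0005142) S
|Y| = 0.002382 S → |Z| = 1/|Y| = 419.9 Ω, ∠Z = −∠Y = 12.47°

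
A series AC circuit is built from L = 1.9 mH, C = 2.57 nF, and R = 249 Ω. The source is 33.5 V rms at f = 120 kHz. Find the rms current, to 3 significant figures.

35.3 mA

ω = 2πf = 754000 rad/s
X_L = ωL = 1430 Ω
X_C = 1/(ωC) = 516 Ω
Net reactance X = X_L − X_C = 916 Ω
Z = 249 + j916 Ω
|Z| = √(249² + 916²) = 950 Ω
I = V/|Z| = 33.5/950 = 35.3 mA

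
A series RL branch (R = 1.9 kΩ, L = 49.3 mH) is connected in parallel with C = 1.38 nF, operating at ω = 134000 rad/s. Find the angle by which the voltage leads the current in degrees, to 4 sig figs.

X_L = ωL = 6606 Ω
X_C = 1/(ωC) = 5408 Ω
Branch 1 (R+jX_L): Z₁ = 1900 + j6606 Ω, |Z₁| = 6874 Ω
Branch 2 (−jX_C): Z₂ = −j5408 Ω
Parallel: Z = Z₁Z₂/(Z₁+Z₂), |Z| = 16550 Ω, ∠Z = -48.29°

-48.29°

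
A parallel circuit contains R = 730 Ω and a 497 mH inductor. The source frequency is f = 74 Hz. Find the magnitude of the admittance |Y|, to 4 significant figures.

4.539 mS

ω = 2πf = 465.0 rad/s
X_L = ωL = 231.1 Ω
Parallel: admittances add. Y = 1/R + 1/(jωL)
Y = (0.001370 − j0.004327) S
|Y| = 0.004539 S → |Z| = 1/|Y| = 220.3 Ω, ∠Z = −∠Y = 72.43°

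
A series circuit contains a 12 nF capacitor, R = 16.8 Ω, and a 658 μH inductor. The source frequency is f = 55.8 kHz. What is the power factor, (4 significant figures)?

ω = 2πf = 350600 rad/s
X_L = ωL = 230.7 Ω
X_C = 1/(ωC) = 237.7 Ω
Net reactance X = X_L − X_C = -6.991 Ω
Z = 16.80 − j6.991 Ω
|Z| = √(16.80² + 6.991²) = 18.20 Ω
∠Z = arctan(-6.991/16.80) = -22.59°
cos φ = cos(-22.59°) = 0.9233

0.9233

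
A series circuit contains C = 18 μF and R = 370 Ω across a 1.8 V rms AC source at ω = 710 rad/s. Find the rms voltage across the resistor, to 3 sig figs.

X_C = 1/(ωC) = 78.2 Ω
Z = 370 − j78.2 Ω
|Z| = √(370² + 78.2²) = 378 Ω
I = V/|Z| = 4.76 mA
V_R = I·|Z_R| = 0.00476 × 370 = 1.76 V

1.76 V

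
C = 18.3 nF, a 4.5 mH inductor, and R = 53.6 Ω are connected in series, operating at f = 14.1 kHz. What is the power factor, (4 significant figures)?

0.2386

ω = 2πf = 88590 rad/s
X_L = ωL = 398.7 Ω
X_C = 1/(ωC) = 616.8 Ω
Net reactance X = X_L − X_C = -218.1 Ω
Z = 53.60 − j218.1 Ω
|Z| = √(53.60² + 218.1²) = 224.6 Ω
∠Z = arctan(-218.1/53.60) = -76.20°
cos φ = cos(-76.20°) = 0.2386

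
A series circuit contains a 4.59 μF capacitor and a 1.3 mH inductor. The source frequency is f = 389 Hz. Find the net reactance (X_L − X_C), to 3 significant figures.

ω = 2πf = 2444 rad/s
X_L = ωL = 3.18 Ω
X_C = 1/(ωC) = 89.1 Ω
X = 3.18 − 89.1 = -86.0 Ω

-86.0 Ω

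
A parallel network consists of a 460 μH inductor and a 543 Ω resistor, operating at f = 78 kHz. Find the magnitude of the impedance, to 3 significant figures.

ω = 2πf = 490100 rad/s
X_L = ωL = 225 Ω
Parallel: admittances add. Y = 1/R + 1/(jωL)
Y = (0.00184 − j0.00444) S
|Y| = 0.00480 S → |Z| = 1/|Y| = 208 Ω, ∠Z = −∠Y = 67.5°

208 Ω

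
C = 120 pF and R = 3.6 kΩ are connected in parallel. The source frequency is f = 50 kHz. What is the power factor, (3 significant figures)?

0.991

ω = 2πf = 314200 rad/s
X_C = 1/(ωC) = 26500 Ω
Parallel: admittances add. Y = 1/R + jωC
Y = (0.000278 + j3.77e-05) S
|Y| = 0.000280 S → |Z| = 1/|Y| = 3570 Ω, ∠Z = −∠Y = -7.73°
cos φ = cos(-7.73°) = 0.991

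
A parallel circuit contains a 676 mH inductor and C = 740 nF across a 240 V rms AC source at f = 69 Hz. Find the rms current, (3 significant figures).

ω = 2πf = 433.5 rad/s
X_L = ωL = 293 Ω
X_C = 1/(ωC) = 3120 Ω
Parallel: admittances add. Y = 1/(jωL) + jωC
Y = (0 − j0.00309) S
|Y| = 0.00309 S → |Z| = 1/|Y| = 323 Ω, ∠Z = −∠Y = 90.0°
I = V/|Z| = 240/323 = 742 mA

742 mA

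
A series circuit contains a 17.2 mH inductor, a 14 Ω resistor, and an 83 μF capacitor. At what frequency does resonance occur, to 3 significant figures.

ω₀ = 1/√(LC) = 1/√(0.0172 × 8.3e-05) = 836.9 rad/s
f₀ = ω₀/(2π) = 133 Hz

133 Hz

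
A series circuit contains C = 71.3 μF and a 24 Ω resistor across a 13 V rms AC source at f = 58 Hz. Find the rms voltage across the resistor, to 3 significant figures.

ω = 2πf = 364.4 rad/s
X_C = 1/(ωC) = 38.5 Ω
Z = 24.0 − j38.5 Ω
|Z| = √(24.0² + 38.5²) = 45.4 Ω
I = V/|Z| = 287 mA
V_R = I·|Z_R| = 0.287 × 24.0 = 6.88 V

6.88 V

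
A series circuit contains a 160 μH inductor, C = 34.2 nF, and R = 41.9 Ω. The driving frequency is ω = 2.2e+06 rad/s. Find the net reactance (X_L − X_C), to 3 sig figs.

339 Ω

X_L = ωL = 352 Ω
X_C = 1/(ωC) = 13.3 Ω
X = 352 − 13.3 = 339 Ω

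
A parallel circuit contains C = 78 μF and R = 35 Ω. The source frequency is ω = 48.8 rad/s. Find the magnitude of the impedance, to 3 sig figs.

34.7 Ω

X_C = 1/(ωC) = 263 Ω
Parallel: admittances add. Y = 1/R + jωC
Y = (0.0286 + j0.00381) S
|Y| = 0.0288 S → |Z| = 1/|Y| = 34.7 Ω, ∠Z = −∠Y = -7.59°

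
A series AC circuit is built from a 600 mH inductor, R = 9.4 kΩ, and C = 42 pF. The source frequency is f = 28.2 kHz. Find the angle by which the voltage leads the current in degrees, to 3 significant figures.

ω = 2πf = 177200 rad/s
X_L = ωL = 106000 Ω
X_C = 1/(ωC) = 134000 Ω
Net reactance X = X_L − X_C = -28100 Ω
Z = 9400 − j28100 Ω
|Z| = √(9400² + 28100²) = 29600 Ω
∠Z = arctan(-28100/9400) = -71.5°

-71.5°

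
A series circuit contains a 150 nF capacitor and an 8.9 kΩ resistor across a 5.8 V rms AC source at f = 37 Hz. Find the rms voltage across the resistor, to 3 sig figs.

ω = 2πf = 232.5 rad/s
X_C = 1/(ωC) = 28700 Ω
Z = 8900 − j28700 Ω
|Z| = √(8900² + 28700²) = 30000 Ω
I = V/|Z| = 193 μA
V_R = I·|Z_R| = 0.000193 × 8900 = 1.72 V

1.72 V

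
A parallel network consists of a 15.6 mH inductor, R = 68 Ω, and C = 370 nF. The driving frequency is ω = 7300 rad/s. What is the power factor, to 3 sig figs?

0.924

X_L = ωL = 114 Ω
X_C = 1/(ωC) = 370 Ω
Parallel: admittances add. Y = 1/R + 1/(jωL) + jωC
Y = (0.0147 − j0.00608) S
|Y| = 0.0159 S → |Z| = 1/|Y| = 62.8 Ω, ∠Z = −∠Y = 22.5°
cos φ = cos(22.5°) = 0.924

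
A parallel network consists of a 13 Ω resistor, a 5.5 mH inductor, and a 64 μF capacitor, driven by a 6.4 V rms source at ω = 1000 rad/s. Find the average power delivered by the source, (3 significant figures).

3.15 W

X_L = ωL = 5.50 Ω
X_C = 1/(ωC) = 15.6 Ω
Parallel: admittances add. Y = 1/R + 1/(jωL) + jωC
Y = (0.0769 − j0.118) S
|Y| = 0.141 S → |Z| = 1/|Y| = 7.11 Ω, ∠Z = −∠Y = 56.9°
I = V/|Z| = 901 mA
P = VI cos φ = 6.4 × 0.901 × cos(56.9°) = 3.15 W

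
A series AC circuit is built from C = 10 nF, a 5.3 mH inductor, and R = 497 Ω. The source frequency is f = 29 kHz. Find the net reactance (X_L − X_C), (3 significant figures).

ω = 2πf = 182200 rad/s
X_L = ωL = 966 Ω
X_C = 1/(ωC) = 549 Ω
X = 966 − 549 = 417 Ω

417 Ω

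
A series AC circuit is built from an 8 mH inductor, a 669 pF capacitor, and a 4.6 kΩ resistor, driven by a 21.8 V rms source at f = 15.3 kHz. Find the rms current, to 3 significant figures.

ω = 2πf = 96130 rad/s
X_L = ωL = 769 Ω
X_C = 1/(ωC) = 15500 Ω
Net reactance X = X_L − X_C = -14800 Ω
Z = 4600 − j14800 Ω
|Z| = √(4600² + 14800²) = 15500 Ω
I = V/|Z| = 21.8/15500 = 1.41 mA

1.41 mA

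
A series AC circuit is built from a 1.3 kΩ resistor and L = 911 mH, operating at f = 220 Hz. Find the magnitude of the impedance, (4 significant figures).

1810 Ω

ω = 2πf = 1382 rad/s
X_L = ωL = 1259 Ω
Z = 1300 + j1259 Ω
|Z| = √(1300² + 1259²) = 1810 Ω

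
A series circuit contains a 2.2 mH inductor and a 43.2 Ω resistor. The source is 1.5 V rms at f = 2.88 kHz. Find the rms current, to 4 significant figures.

25.53 mA

ω = 2πf = 18100 rad/s
X_L = ωL = 39.81 Ω
Z = 43.20 + j39.81 Ω
|Z| = √(43.20² + 39.81²) = 58.75 Ω
I = V/|Z| = 1.5/58.75 = 25.53 mA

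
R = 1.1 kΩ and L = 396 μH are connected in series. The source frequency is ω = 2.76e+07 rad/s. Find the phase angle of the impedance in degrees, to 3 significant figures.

84.3°

X_L = ωL = 10900 Ω
Z = 1100 + j10900 Ω
|Z| = √(1100² + 10900²) = 11000 Ω
∠Z = arctan(10900/1100) = 84.3°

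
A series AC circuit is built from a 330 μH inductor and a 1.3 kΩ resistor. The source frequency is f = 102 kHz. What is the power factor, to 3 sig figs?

0.987

ω = 2πf = 640900 rad/s
X_L = ωL = 211 Ω
Z = 1300 + j211 Ω
|Z| = √(1300² + 211²) = 1320 Ω
∠Z = arctan(211/1300) = 9.24°
cos φ = cos(9.24°) = 0.987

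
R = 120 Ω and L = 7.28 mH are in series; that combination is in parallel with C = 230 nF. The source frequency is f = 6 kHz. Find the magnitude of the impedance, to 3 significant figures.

ω = 2πf = 37700 rad/s
X_L = ωL = 274 Ω
X_C = 1/(ωC) = 115 Ω
Branch 1 (R+jX_L): Z₁ = 120 + j274 Ω, |Z₁| = 300 Ω
Branch 2 (−jX_C): Z₂ = −j115 Ω
Parallel: Z = Z₁Z₂/(Z₁+Z₂), |Z| = 173 Ω, ∠Z = -76.6°

173 Ω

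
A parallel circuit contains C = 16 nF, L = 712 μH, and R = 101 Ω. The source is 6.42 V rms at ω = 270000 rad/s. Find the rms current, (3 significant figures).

63.8 mA

X_L = ωL = 192 Ω
X_C = 1/(ωC) = 231 Ω
Parallel: admittances add. Y = 1/R + 1/(jωL) + jωC
Y = (0.00990 − j0.000882) S
|Y| = 0.00994 S → |Z| = 1/|Y| = 101 Ω, ∠Z = −∠Y = 5.09°
I = V/|Z| = 6.42/101 = 63.8 mA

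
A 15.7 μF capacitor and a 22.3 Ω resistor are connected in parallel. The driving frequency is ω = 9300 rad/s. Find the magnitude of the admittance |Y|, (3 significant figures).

X_C = 1/(ωC) = 6.85 Ω
Parallel: admittances add. Y = 1/R + jωC
Y = (0.0448 + j0.146) S
|Y| = 0.153 S → |Z| = 1/|Y| = 6.55 Ω, ∠Z = −∠Y = -72.9°

153 mS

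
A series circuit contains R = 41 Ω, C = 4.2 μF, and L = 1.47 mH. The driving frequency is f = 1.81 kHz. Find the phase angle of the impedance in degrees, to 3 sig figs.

ω = 2πf = 11370 rad/s
X_L = ωL = 16.7 Ω
X_C = 1/(ωC) = 20.9 Ω
Net reactance X = X_L − X_C = -4.22 Ω
Z = 41.0 − j4.22 Ω
|Z| = √(41.0² + 4.22²) = 41.2 Ω
∠Z = arctan(-4.22/41.0) = -5.87°

-5.87°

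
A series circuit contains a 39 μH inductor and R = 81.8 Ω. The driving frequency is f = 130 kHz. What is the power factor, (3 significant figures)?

0.932

ω = 2πf = 816800 rad/s
X_L = ωL = 31.9 Ω
Z = 81.8 + j31.9 Ω
|Z| = √(81.8² + 31.9²) = 87.8 Ω
∠Z = arctan(31.9/81.8) = 21.3°
cos φ = cos(21.3°) = 0.932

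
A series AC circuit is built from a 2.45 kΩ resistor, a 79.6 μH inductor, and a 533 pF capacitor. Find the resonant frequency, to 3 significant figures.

ω₀ = 1/√(LC) = 1/√(7.96e-05 × 5.33e-10) = 4.855e+06 rad/s
f₀ = ω₀/(2π) = 773 kHz

773 kHz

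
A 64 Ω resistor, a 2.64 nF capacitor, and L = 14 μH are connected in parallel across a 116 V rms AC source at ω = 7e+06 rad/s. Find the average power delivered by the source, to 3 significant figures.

X_L = ωL = 98.0 Ω
X_C = 1/(ωC) = 54.1 Ω
Parallel: admittances add. Y = 1/R + 1/(jωL) + jωC
Y = (0.0156 + j0.00828) S
|Y| = 0.0177 S → |Z| = 1/|Y| = 56.6 Ω, ∠Z = −∠Y = -27.9°
I = V/|Z| = 2.05 A
P = VI cos φ = 116 × 2.05 × cos(-27.9°) = 210 W

210 W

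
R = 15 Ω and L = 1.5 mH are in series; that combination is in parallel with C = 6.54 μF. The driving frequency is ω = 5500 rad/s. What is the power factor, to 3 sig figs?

X_L = ωL = 8.25 Ω
X_C = 1/(ωC) = 27.8 Ω
Branch 1 (R+jX_L): Z₁ = 15.0 + j8.25 Ω, |Z₁| = 17.1 Ω
Branch 2 (−jX_C): Z₂ = −j27.8 Ω
Parallel: Z = Z₁Z₂/(Z₁+Z₂), |Z| = 19.3 Ω, ∠Z = -8.69°
cos φ = cos(-8.69°) = 0.989

0.989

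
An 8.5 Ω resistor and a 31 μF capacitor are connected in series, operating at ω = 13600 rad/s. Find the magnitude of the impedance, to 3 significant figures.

8.82 Ω

X_C = 1/(ωC) = 2.37 Ω
Z = 8.50 − j2.37 Ω
|Z| = √(8.50² + 2.37²) = 8.82 Ω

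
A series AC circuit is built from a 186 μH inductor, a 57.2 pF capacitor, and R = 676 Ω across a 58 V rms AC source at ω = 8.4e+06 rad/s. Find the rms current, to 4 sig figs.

68.06 mA

X_L = ωL = 1562 Ω
X_C = 1/(ωC) = 2081 Ω
Net reactance X = X_L − X_C = -518.9 Ω
Z = 676.0 − j518.9 Ω
|Z| = √(676.0² + 518.9²) = 852.2 Ω
I = V/|Z| = 58/852.2 = 68.06 mA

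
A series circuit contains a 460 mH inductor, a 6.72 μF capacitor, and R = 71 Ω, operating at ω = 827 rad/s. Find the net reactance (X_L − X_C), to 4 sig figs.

X_L = ωL = 380.4 Ω
X_C = 1/(ωC) = 179.9 Ω
X = 380.4 − 179.9 = 200.5 Ω

200.5 Ω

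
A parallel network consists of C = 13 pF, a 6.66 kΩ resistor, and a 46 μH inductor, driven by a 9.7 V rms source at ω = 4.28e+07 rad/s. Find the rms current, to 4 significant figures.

X_L = ωL = 1969 Ω
X_C = 1/(ωC) = 1797 Ω
Parallel: admittances add. Y = 1/R + 1/(jωL) + jωC
Y = (0.0001502 + j4.848e-05) S
|Y| = 0.0001578 S → |Z| = 1/|Y| = 6338 Ω, ∠Z = −∠Y = -17.89°
I = V/|Z| = 9.7/6338 = 1.530 mA

1.530 mA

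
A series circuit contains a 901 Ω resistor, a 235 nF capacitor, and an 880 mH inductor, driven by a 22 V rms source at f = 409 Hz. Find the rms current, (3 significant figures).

ω = 2πf = 2570 rad/s
X_L = ωL = 2260 Ω
X_C = 1/(ωC) = 1660 Ω
Net reactance X = X_L − X_C = 606 Ω
Z = 901 + j606 Ω
|Z| = √(901² + 606²) = 1090 Ω
I = V/|Z| = 22/1090 = 20.3 mA

20.3 mA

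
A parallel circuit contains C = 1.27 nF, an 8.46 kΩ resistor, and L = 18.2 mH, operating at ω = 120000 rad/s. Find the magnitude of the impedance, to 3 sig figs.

X_L = ωL = 2180 Ω
X_C = 1/(ωC) = 6560 Ω
Parallel: admittances add. Y = 1/R + 1/(jωL) + jωC
Y = (0.000118 − j0.000305) S
|Y| = 0.000328 S → |Z| = 1/|Y| = 3050 Ω, ∠Z = −∠Y = 68.8°

3050 Ω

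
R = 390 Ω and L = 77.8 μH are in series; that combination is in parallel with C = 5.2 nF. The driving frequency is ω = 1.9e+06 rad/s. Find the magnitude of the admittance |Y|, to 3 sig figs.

X_L = ωL = 148 Ω
X_C = 1/(ωC) = 101 Ω
Branch 1 (R+jX_L): Z₁ = 390 + j148 Ω, |Z₁| = 417 Ω
Branch 2 (−jX_C): Z₂ = −j101 Ω
Parallel: Z = Z₁Z₂/(Z₁+Z₂), |Z| = 107 Ω, ∠Z = -76.1°
|Y| = 1/|Z| = 9.30 mS

9.30 mS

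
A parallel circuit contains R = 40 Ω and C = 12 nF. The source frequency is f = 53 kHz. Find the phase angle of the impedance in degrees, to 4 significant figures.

-9.082°

ω = 2πf = 333000 rad/s
X_C = 1/(ωC) = 250.2 Ω
Parallel: admittances add. Y = 1/R + jωC
Y = (0.02500 + j0.003996) S
|Y| = 0.02532 S → |Z| = 1/|Y| = 39.50 Ω, ∠Z = −∠Y = -9.082°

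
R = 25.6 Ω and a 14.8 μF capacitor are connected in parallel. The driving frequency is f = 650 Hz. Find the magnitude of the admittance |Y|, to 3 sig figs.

72.0 mS

ω = 2πf = 4084 rad/s
X_C = 1/(ωC) = 16.5 Ω
Parallel: admittances add. Y = 1/R + jωC
Y = (0.0391 + j0.0604) S
|Y| = 0.0720 S → |Z| = 1/|Y| = 13.9 Ω, ∠Z = −∠Y = -57.1°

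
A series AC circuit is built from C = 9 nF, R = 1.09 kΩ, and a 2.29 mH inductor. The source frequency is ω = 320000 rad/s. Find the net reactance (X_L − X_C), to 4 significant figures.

X_L = ωL = 732.8 Ω
X_C = 1/(ωC) = 347.2 Ω
X = 732.8 − 347.2 = 385.6 Ω

385.6 Ω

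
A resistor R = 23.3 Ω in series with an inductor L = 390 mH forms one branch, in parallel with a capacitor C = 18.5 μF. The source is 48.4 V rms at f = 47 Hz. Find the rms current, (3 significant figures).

161 mA

ω = 2πf = 295.3 rad/s
X_L = ωL = 115 Ω
X_C = 1/(ωC) = 183 Ω
Branch 1 (R+jX_L): Z₁ = 23.3 + j115 Ω, |Z₁| = 118 Ω
Branch 2 (−jX_C): Z₂ = −j183 Ω
Parallel: Z = Z₁Z₂/(Z₁+Z₂), |Z| = 300 Ω, ∠Z = 59.6°
I = V/|Z| = 48.4/300 = 161 mA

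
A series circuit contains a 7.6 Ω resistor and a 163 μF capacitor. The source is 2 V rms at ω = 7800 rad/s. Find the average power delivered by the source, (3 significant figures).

X_C = 1/(ωC) = 0.787 Ω
Z = 7.60 − j0.787 Ω
|Z| = √(7.60² + 0.787²) = 7.64 Ω
∠Z = arctan(-0.787/7.60) = -5.91°
I = V/|Z| = 262 mA
P = VI cos φ = 2 × 0.262 × cos(-5.91°) = 521 mW

521 mW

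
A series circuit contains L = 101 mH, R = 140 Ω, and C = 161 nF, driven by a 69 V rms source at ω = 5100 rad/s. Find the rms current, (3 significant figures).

X_L = ωL = 515 Ω
X_C = 1/(ωC) = 1220 Ω
Net reactance X = X_L − X_C = -703 Ω
Z = 140 − j703 Ω
|Z| = √(140² + 703²) = 717 Ω
I = V/|Z| = 69/717 = 96.3 mA

96.3 mA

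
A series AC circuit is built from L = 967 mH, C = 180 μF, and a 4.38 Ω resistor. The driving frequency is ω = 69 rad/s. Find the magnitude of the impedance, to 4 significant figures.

14.47 Ω

X_L = ωL = 66.72 Ω
X_C = 1/(ωC) = 80.52 Ω
Net reactance X = X_L − X_C = -13.79 Ω
Z = 4.380 − j13.79 Ω
|Z| = √(4.380² + 13.79²) = 14.47 Ω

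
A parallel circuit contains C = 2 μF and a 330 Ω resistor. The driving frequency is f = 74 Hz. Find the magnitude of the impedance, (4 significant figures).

ω = 2πf = 465.0 rad/s
X_C = 1/(ωC) = 1075 Ω
Parallel: admittances add. Y = 1/R + jωC
Y = (0.003030 + j0.0009299) S
|Y| = 0.003170 S → |Z| = 1/|Y| = 315.5 Ω, ∠Z = −∠Y = -17.06°

315.5 Ω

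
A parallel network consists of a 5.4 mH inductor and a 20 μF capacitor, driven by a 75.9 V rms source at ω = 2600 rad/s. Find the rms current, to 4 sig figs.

1.459 A

X_L = ωL = 14.04 Ω
X_C = 1/(ωC) = 19.23 Ω
Parallel: admittances add. Y = 1/(jωL) + jωC
Y = (0 − j0.01923) S
|Y| = 0.01923 S → |Z| = 1/|Y| = 52.02 Ω, ∠Z = −∠Y = 90.00°
I = V/|Z| = 75.9/52.02 = 1.459 A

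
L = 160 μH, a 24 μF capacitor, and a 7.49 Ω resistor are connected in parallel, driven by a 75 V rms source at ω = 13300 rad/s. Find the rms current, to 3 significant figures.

X_L = ωL = 2.13 Ω
X_C = 1/(ωC) = 3.13 Ω
Parallel: admittances add. Y = 1/R + 1/(jωL) + jωC
Y = (0.134 − j0.151) S
|Y| = 0.201 S → |Z| = 1/|Y| = 4.97 Ω, ∠Z = −∠Y = 48.5°
I = V/|Z| = 75/4.97 = 15.1 A

15.1 A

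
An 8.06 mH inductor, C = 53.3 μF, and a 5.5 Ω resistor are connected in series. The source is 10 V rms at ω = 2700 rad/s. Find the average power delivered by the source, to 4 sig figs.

2.203 W

X_L = ωL = 21.76 Ω
X_C = 1/(ωC) = 6.949 Ω
Net reactance X = X_L − X_C = 14.81 Ω
Z = 5.500 + j14.81 Ω
|Z| = √(5.500² + 14.81²) = 15.80 Ω
∠Z = arctan(14.81/5.500) = 69.63°
I = V/|Z| = 632.9 mA
P = VI cos φ = 10 × 0.6329 × cos(69.63°) = 2.203 W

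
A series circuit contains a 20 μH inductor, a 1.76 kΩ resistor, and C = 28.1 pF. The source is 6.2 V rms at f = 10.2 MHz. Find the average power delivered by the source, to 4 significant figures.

ω = 2πf = 6.409e+07 rad/s
X_L = ωL = 1282 Ω
X_C = 1/(ωC) = 555.3 Ω
Net reactance X = X_L − X_C = 726.5 Ω
Z = 1760 + j726.5 Ω
|Z| = √(1760² + 726.5²) = 1904 Ω
∠Z = arctan(726.5/1760) = 22.43°
I = V/|Z| = 3.256 mA
P = VI cos φ = 6.2 × 0.003256 × cos(22.43°) = 18.66 mW

18.66 mW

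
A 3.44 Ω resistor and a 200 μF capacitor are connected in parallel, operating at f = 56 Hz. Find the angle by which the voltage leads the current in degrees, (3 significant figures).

ω = 2πf = 351.9 rad/s
X_C = 1/(ωC) = 14.2 Ω
Parallel: admittances add. Y = 1/R + jωC
Y = (0.291 + j0.0704) S
|Y| = 0.299 S → |Z| = 1/|Y| = 3.34 Ω, ∠Z = −∠Y = -13.6°

-13.6°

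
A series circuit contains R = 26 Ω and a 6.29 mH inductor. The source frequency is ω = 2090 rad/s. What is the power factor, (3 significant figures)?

X_L = ωL = 13.1 Ω
Z = 26.0 + j13.1 Ω
|Z| = √(26.0² + 13.1²) = 29.1 Ω
∠Z = arctan(13.1/26.0) = 26.8°
cos φ = cos(26.8°) = 0.892

0.892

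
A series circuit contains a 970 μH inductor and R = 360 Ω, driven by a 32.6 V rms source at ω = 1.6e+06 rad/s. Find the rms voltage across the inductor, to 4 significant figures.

31.76 V

X_L = ωL = 1552 Ω
Z = 360.0 + j1552 Ω
|Z| = √(360.0² + 1552²) = 1593 Ω
I = V/|Z| = 20.46 mA
V_L = I·|Z_L| = 0.02046 × 1552 = 31.76 V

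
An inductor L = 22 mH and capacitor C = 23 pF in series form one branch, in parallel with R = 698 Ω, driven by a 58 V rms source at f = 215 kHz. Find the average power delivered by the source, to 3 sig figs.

4.82 W

ω = 2πf = 1.351e+06 rad/s
X_L = ωL = 29700 Ω
X_C = 1/(ωC) = 32200 Ω
Branch 1: Z₁ = R = 698 Ω
Branch 2 (series LC): Z₂ = j(X_L − X_C) = −j2470 Ω
Parallel: Z = Z₁Z₂/(Z₁+Z₂), |Z| = 672 Ω, ∠Z = -15.8°
I = V/|Z| = 86.4 mA
P = VI cos φ = 58 × 0.0864 × cos(-15.8°) = 4.82 W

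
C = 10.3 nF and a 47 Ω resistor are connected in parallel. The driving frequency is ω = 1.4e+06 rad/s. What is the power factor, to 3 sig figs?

0.828

X_C = 1/(ωC) = 69.3 Ω
Parallel: admittances add. Y = 1/R + jωC
Y = (0.0213 + j0.0144) S
|Y| = 0.0257 S → |Z| = 1/|Y| = 38.9 Ω, ∠Z = −∠Y = -34.1°
cos φ = cos(-34.1°) = 0.828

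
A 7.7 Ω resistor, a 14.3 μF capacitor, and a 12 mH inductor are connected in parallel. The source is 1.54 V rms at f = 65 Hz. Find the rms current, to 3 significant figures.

ω = 2πf = 408.4 rad/s
X_L = ωL = 4.90 Ω
X_C = 1/(ωC) = 171 Ω
Parallel: admittances add. Y = 1/R + 1/(jωL) + jωC
Y = (0.130 − j0.198) S
|Y| = 0.237 S → |Z| = 1/|Y| = 4.22 Ω, ∠Z = −∠Y = 56.8°
I = V/|Z| = 1.54/4.22 = 365 mA

365 mA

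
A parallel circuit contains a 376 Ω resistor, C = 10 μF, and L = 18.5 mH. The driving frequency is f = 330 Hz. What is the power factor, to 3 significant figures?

ω = 2πf = 2073 rad/s
X_L = ωL = 38.4 Ω
X_C = 1/(ωC) = 48.2 Ω
Parallel: admittances add. Y = 1/R + 1/(jωL) + jωC
Y = (0.00266 − j0.00534) S
|Y| = 0.00596 S → |Z| = 1/|Y| = 168 Ω, ∠Z = −∠Y = 63.5°
cos φ = cos(63.5°) = 0.446

0.446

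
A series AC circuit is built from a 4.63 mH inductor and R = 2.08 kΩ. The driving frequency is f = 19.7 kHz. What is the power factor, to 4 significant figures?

ω = 2πf = 123800 rad/s
X_L = ωL = 573.1 Ω
Z = 2080 + j573.1 Ω
|Z| = √(2080² + 573.1²) = 2158 Ω
∠Z = arctan(573.1/2080) = 15.40°
cos φ = cos(15.40°) = 0.9641

0.9641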